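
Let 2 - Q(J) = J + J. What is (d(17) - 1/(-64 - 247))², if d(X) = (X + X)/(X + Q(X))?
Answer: 111492481/21762225 ≈ 5.1232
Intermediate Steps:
Q(J) = 2 - 2*J (Q(J) = 2 - (J + J) = 2 - 2*J)
d(X) = 2*X/(2 - X) (d(X) = (X + X)/(X + (2 - 2*X)) = (2*X)/(2 - X) = 2*X/(2 - X))
(d(17) - 1/(-64 - 247))² = (2*17/(2 - 1*17) - 1/(-64 - 247))² = (2*17/(2 - 17) - 1/(-311))² = (2*17/(-15) - 1*(-1/311))² = (2*17*(-1/15) + 1/311)² = (-34/15 + 1/311)² = (-10559/4665)² = 111492481/21762225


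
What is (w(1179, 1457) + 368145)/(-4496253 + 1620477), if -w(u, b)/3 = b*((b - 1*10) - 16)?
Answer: 490563/239648 ≈ 2.0470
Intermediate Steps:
w(u, b) = -3*b*(-26 + b) (w(u, b) = -3*b*((b - 1*10) - 16) = -3*b*((b - 10) - 16) = -3*b*((-10 + b) - 16) = -3*b*(-26 + b))
(w(1179, 1457) + 368145)/(-4496253 + 1620477) = (3*1457*(26 - 1*1457) + 368145)/(-4496253 + 1620477) = (3*1457*(26 - 1457) + 368145)/(-2875776) = (3*1457*(-1431) + 368145)*(-1/2875776) = (-6254901 + 368145)*(-1/2875776) = -5886756*(-1/2875776) = 490563/239648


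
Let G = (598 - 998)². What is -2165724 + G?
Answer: -2005724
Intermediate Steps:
G = 160000 (G = (-400)² = 160000)
-2165724 + G = -2165724 + 160000 = -2005724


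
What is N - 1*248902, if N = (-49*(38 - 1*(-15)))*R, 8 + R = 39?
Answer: -329409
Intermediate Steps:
R = 31 (R = -8 + 39 = 31)
N = -80507 (N = -49*(38 - 1*(-15))*31 = -49*(38 + 15)*31 = -49*53*31 = -2597*31 = -80507)
N - 1*248902 = -80507 - 1*248902 = -80507 - 248902 = -329409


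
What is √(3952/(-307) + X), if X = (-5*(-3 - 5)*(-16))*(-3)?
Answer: 4*√11234051/307 ≈ 43.671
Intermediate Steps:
X = 1920 (X = (-5*(-8)*(-16))*(-3) = (40*(-16))*(-3) = -640*(-3) = 1920)
√(3952/(-307) + X) = √(3952/(-307) + 1920) = √(3952*(-1/307) + 1920) = √(-3952/307 + 1920) = √(585488/307) = 4*√11234051/307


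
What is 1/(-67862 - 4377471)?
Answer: -1/4445333 ≈ -2.2496e-7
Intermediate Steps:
1/(-67862 - 4377471) = 1/(-4445333) = -1/4445333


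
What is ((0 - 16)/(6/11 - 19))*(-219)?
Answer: -38544/203 ≈ -189.87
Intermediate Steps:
((0 - 16)/(6/11 - 19))*(-219) = -16/(6*(1/11) - 19)*(-219) = -16/(6/11 - 19)*(-219) = -16/(-203/11)*(-219) = -16*(-11/203)*(-219) = (176/203)*(-219) = -38544/203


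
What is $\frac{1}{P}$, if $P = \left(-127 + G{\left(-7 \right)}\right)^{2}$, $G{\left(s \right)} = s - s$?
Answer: $\frac{1}{16129} \approx 6.2 \cdot 10^{-5}$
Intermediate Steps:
$G{\left(s \right)} = 0$
$P = 16129$ ($P = \left(-127 + 0\right)^{2} = \left(-127\right)^{2} = 16129$)
$\frac{1}{P} = \frac{1}{16129}$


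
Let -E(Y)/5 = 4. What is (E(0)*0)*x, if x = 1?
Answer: 0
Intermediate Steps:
E(Y) = -20 (E(Y) = -5*4 = -20)
(E(0)*0)*x = -20*0*1 = 0*1 = 0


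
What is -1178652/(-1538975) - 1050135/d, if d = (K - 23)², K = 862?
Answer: -786453617133/1083316820975 ≈ -0.72597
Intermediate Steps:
d = 703921 (d = (862 - 23)² = 839² = 703921)
-1178652/(-1538975) - 1050135/d = -1178652/(-1538975) - 1050135/703921 = -1178652*(-1/1538975) - 1050135*1/703921 = 1178652/1538975 - 1050135/703921 = -786453617133/1083316820975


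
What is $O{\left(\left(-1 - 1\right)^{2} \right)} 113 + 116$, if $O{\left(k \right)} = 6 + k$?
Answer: $1246$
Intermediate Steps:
$O{\left(\left(-1 - 1\right)^{2} \right)} 113 + 116 = \left(6 + \left(-1 - 1\right)^{2}\right) 113 + 116 = \left(6 + \left(-2\right)^{2}\right) 113 + 116 = \left(6 + 4\right) 113 + 116 = 10 \cdot 113 + 116 = 1130 + 116 = 1246$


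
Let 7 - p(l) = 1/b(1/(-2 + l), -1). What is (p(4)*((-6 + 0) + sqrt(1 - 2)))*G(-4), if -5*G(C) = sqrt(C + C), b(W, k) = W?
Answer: sqrt(2)*(2 + 12*I) ≈ 2.8284 + 16.971*I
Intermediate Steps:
p(l) = 9 - l (p(l) = 7 - 1/(1/(-2 + l)) = 7 - (-2 + l) = 7 + (2 - l) = 9 - l)
G(C) = -sqrt(2)*sqrt(C)/5 (G(C) = -sqrt(C + C)/5 = -sqrt(2)*sqrt(C)/5)
(p(4)*((-6 + 0) + sqrt(1 - 2)))*G(-4) = ((9 - 1*4)*((-6 + 0) + sqrt(1 - 2)))*(-sqrt(2)*sqrt(-4)/5) = ((9 - 4)*(-6 + sqrt(-1)))*(-sqrt(2)*2*I/5) = (5*(-6 + I))*(-2*I*sqrt(2)/5) = (-30 + 5*I)*(-2*I*sqrt(2)/5) = -2*I*sqrt(2)*(-30 + 5*I)/5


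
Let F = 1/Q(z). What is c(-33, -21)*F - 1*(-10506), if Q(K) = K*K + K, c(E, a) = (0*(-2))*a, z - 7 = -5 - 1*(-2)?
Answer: 10506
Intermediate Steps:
z = 4 (z = 7 + (-5 - 1*(-2)) = 7 + (-5 + 2) = 7 - 3 = 4)
c(E, a) = 0 (c(E, a) = 0*a = 0)
Q(K) = K + K² (Q(K) = K² + K = K + K²)
F = 1/20 (F = 1/(4*(1 + 4)) = 1/(4*5) = 1/20 ≈ 0.050000)
c(-33, -21)*F - 1*(-10506) = 0*(1/20) - 1*(-10506) = 0 + 10506 = 10506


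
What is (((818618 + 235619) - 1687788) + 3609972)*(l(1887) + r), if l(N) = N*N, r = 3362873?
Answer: 20607673445282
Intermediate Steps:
l(N) = N**2
(((818618 + 235619) - 1687788) + 3609972)*(l(1887) + r) = (((818618 + 235619) - 1687788) + 3609972)*(1887**2 + 3362873) = ((1054237 - 1687788) + 3609972)*(3560769 + 3362873) = (-633551 + 3609972)*6923642 = 2976421*6923642 = 20607673445282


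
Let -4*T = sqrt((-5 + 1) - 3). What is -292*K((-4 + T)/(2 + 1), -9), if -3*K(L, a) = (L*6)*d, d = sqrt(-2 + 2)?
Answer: 0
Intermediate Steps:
T = -I*sqrt(7)/4 (T = -sqrt((-5 + 1) - 3)/4 = -sqrt(-4 - 3)/4 = -I*sqrt(7)/4 ≈ -0.66144*I)
d = 0 (d = sqrt(0) = 0)
K(L, a) = 0 (K(L, a) = -L*6*0/3 = -6*L*0/3 = -1/3*0 = 0)
-292*K((-4 + T)/(2 + 1), -9) = -292*0 = 0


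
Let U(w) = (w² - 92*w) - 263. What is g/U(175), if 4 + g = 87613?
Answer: 29203/4754 ≈ 6.1428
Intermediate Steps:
g = 87609 (g = -4 + 87613 = 87609)
U(w) = -263 + w² - 92*w
g/U(175) = 87609/(-263 + 175² - 92*175) = 87609/(-263 + 30625 - 16100) = 87609/14262 = 87609*(1/14262) = 29203/4754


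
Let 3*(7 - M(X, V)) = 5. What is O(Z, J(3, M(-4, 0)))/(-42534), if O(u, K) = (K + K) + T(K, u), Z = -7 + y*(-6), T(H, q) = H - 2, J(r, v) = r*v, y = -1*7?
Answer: -23/21267 ≈ -0.0010815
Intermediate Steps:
M(X, V) = 16/3 (M(X, V) = 7 - ⅓*5 = 7 - 5/3 = 16/3)
y = -7
T(H, q) = -2 + H
Z = 35 (Z = -7 - 7*(-6) = -7 + 42 = 35)
O(u, K) = -2 + 3*K (O(u, K) = (K + K) + (-2 + K) = 2*K + (-2 + K) = -2 + 3*K)
O(Z, J(3, M(-4, 0)))/(-42534) = (-2 + 3*(3*(16/3)))/(-42534) = (-2 + 3*16)*(-1/42534) = (-2 + 48)*(-1/42534) = 46*(-1/42534) = -23/21267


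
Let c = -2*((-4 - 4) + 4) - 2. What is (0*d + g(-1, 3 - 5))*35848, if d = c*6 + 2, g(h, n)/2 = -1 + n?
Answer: -215088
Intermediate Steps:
c = 6 (c = -2*(-8 + 4) - 2 = -2*(-4) - 2 = 8 - 2 = 6)
g(h, n) = -2 + 2*n (g(h, n) = 2*(-1 + n) = -2 + 2*n)
d = 38 (d = 6*6 + 2 = 36 + 2 = 38)
(0*d + g(-1, 3 - 5))*35848 = (0*38 + (-2 + 2*(3 - 5)))*35848 = (0 + (-2 + 2*(-2)))*35848 = (0 + (-2 - 4))*35848 = (0 - 6)*35848 = -6*35848 = -215088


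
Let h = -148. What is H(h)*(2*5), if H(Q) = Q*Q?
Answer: 219040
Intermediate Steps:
H(Q) = Q²
H(h)*(2*5) = (-148)²*(2*5) = 21904*10 = 219040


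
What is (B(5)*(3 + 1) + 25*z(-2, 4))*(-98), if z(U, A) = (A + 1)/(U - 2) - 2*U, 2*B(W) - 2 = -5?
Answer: -12299/2 ≈ -6149.5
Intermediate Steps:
B(W) = -3/2 (B(W) = 1 + (½)*(-5) = 1 - 5/2 = -3/2)
z(U, A) = -2*U + (1 + A)/(-2 + U) (z(U, A) = (1 + A)/(-2 + U) - 2*U = -2*U + (1 + A)/(-2 + U))
(B(5)*(3 + 1) + 25*z(-2, 4))*(-98) = (-3*(3 + 1)/2 + 25*((1 + 4 - 2*(-2)² + 4*(-2))/(-2 - 2)))*(-98) = (-3/2*4 + 25*((1 + 4 - 2*4 - 8)/(-4)))*(-98) = (-6 + 25*(-(1 + 4 - 8 - 8)/4))*(-98) = (-6 + 25*(-¼*(-11)))*(-98) = (-6 + 25*(11/4))*(-98) = (-6 + 275/4)*(-98) = (251/4)*(-98) = -12299/2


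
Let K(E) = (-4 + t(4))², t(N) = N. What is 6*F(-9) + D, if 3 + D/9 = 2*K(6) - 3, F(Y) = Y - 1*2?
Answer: -120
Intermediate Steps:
F(Y) = -2 + Y (F(Y) = Y - 2 = -2 + Y)
K(E) = 0 (K(E) = (-4 + 4)² = 0² = 0)
D = -54 (D = -27 + 9*(2*0 - 3) = -27 + 9*(0 - 3) = -27 + 9*(-3) = -27 - 27 = -54)
6*F(-9) + D = 6*(-2 - 9) - 54 = 6*(-11) - 54 = -66 - 54 = -120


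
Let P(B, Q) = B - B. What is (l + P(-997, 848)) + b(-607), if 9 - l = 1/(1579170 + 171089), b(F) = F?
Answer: -1046654883/1750259 ≈ -598.00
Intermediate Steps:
P(B, Q) = 0
l = 15752330/1750259 (l = 9 - 1/(1579170 + 171089) = 9 - 1/1750259 = 15752330/1750259 ≈ 9.0000)
(l + P(-997, 848)) + b(-607) = (15752330/1750259 + 0) - 607 = 15752330/1750259 - 607 = -1046654883/1750259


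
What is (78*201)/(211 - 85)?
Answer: 871/7 ≈ 124.43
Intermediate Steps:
(78*201)/(211 - 85) = 15678/126 = 15678*(1/126) = 871/7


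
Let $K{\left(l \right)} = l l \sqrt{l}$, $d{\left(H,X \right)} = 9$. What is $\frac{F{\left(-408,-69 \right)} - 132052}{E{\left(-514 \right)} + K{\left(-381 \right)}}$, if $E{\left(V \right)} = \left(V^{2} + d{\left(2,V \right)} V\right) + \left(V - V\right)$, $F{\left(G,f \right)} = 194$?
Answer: $- \frac{34226381060}{8095700350801} + \frac{19140639138 i \sqrt{381}}{8095700350801} \approx -0.0042277 + 0.046149 i$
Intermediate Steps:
$K{\left(l \right)} = l^{\frac{5}{2}}$ ($K{\left(l \right)} = l^{2} \sqrt{l} = l^{\frac{5}{2}}$)
$E{\left(V \right)} = V^{2} + 9 V$ ($E{\left(V \right)} = \left(V^{2} + 9 V\right) + \left(V - V\right) = \left(V^{2} + 9 V\right) + 0 = V^{2} + 9 V$)
$\frac{F{\left(-408,-69 \right)} - 132052}{E{\left(-514 \right)} + K{\left(-381 \right)}} = \frac{194 - 132052}{- 514 \left(9 - 514\right) + \left(-381\right)^{\frac{5}{2}}} = - \frac{131858}{\left(-514\right) \left(-505\right) + 145161 i \sqrt{381}} = - \frac{131858}{259570 + 145161 i \sqrt{381}}$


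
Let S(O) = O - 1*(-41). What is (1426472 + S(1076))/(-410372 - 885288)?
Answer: -1427589/1295660 ≈ -1.1018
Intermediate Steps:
S(O) = 41 + O (S(O) = O + 41 = 41 + O)
(1426472 + S(1076))/(-410372 - 885288) = (1426472 + (41 + 1076))/(-410372 - 885288) = (1426472 + 1117)/(-1295660) = 1427589*(-1/1295660) = -1427589/1295660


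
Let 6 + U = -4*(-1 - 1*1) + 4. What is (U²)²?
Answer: 1296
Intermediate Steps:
U = 6 (U = -6 + (-4*(-1 - 1*1) + 4) = -6 + (-4*(-1 - 1) + 4) = -6 + (-4*(-2) + 4) = -6 + (8 + 4) = -6 + 12 = 6)
(U²)² = (6²)² = 36² = 1296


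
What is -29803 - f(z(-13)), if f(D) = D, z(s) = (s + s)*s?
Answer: -30141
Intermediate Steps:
z(s) = 2*s² (z(s) = (2*s)*s = 2*s²)
-29803 - f(z(-13)) = -29803 - 2*(-13)² = -29803 - 2*169 = -29803 - 1*338 = -29803 - 338 = -30141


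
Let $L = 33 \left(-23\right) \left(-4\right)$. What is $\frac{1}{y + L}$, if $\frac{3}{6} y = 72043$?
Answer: $\frac{1}{147122} \approx 6.7971 \cdot 10^{-6}$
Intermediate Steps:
$y = 144086$ ($y = 2 \cdot 72043 = 144086$)
$L = 3036$ ($L = \left(-759\right) \left(-4\right) = 3036$)
$\frac{1}{y + L} = \frac{1}{144086 + 3036} = \frac{1}{147122}$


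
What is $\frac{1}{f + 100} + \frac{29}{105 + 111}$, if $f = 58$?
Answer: $\frac{2399}{17064} \approx 0.14059$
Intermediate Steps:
$\frac{1}{f + 100} + \frac{29}{105 + 111} = \frac{1}{58 + 100} + \frac{29}{105 + 111} = \frac{1}{158} + \frac{29}{216} = \frac{2399}{17064}$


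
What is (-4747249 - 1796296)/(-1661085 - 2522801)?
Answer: 6543545/4183886 ≈ 1.5640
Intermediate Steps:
(-4747249 - 1796296)/(-1661085 - 2522801) = -6543545/(-4183886) = -6543545*(-1/4183886) = 6543545/4183886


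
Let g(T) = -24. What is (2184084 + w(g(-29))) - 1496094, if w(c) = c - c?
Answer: 687990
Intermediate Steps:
w(c) = 0
(2184084 + w(g(-29))) - 1496094 = (2184084 + 0) - 1496094 = 2184084 - 1496094 = 687990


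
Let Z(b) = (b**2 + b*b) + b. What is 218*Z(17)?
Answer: 129710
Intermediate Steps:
Z(b) = b + 2*b**2 (Z(b) = (b**2 + b**2) + b = 2*b**2 + b = b + 2*b**2)
218*Z(17) = 218*(17*(1 + 2*17)) = 218*(17*(1 + 34)) = 218*(17*35) = 218*595 = 129710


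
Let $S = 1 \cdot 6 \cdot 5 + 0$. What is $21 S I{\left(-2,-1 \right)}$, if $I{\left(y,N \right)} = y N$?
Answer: $1260$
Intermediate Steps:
$S = 30$ ($S = 6 \cdot 5 + 0 = 30 + 0 = 30$)
$I{\left(y,N \right)} = N y$
$21 S I{\left(-2,-1 \right)} = 21 \cdot 30 \left(\left(-1\right) \left(-2\right)\right) = 630 \cdot 2 = 1260$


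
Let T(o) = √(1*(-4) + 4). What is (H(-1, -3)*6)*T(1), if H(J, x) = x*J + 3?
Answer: 0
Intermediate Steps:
H(J, x) = 3 + J*x (H(J, x) = J*x + 3 = 3 + J*x)
T(o) = 0 (T(o) = √(-4 + 4) = √0 = 0)
(H(-1, -3)*6)*T(1) = ((3 - 1*(-3))*6)*0 = ((3 + 3)*6)*0 = (6*6)*0 = 36*0 = 0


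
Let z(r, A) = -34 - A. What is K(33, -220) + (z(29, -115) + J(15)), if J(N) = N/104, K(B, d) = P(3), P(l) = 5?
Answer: 8959/104 ≈ 86.144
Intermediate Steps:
K(B, d) = 5
J(N) = N/104 (J(N) = N*(1/104) = N/104)
K(33, -220) + (z(29, -115) + J(15)) = 5 + ((-34 - 1*(-115)) + (1/104)*15) = 5 + ((-34 + 115) + 15/104) = 5 + (81 + 15/104) = 5 + 8439/104 = 8959/104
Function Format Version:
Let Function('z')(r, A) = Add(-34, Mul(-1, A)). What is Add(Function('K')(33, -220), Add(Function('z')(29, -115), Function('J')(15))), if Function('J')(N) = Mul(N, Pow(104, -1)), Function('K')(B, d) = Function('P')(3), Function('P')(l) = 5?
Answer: Rational(8959, 104) ≈ 86.144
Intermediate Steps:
Function('K')(B, d) = 5
Function('J')(N) = Mul(Rational(1, 104), N) (Function('J')(N) = Mul(N, Rational(1, 104)) = Mul(Rational(1, 104), N))
Add(Function('K')(33, -220), Add(Function('z')(29, -115), Function('J')(15))) = Add(5, Add(Add(-34, Mul(-1, -115)), Mul(Rational(1, 104), 15))) = Add(5, Add(Add(-34, 115), Rational(15, 104))) = Add(5, Add(81, Rational(15, 104))) = Add(5, Rational(8439, 104)) = Rational(8959, 104)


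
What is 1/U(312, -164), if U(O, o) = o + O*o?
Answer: -1/51332 ≈ -1.9481e-5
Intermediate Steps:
1/U(312, -164) = 1/(-164*(1 + 312)) = 1/(-164*313) = 1/(-51332) = -1/51332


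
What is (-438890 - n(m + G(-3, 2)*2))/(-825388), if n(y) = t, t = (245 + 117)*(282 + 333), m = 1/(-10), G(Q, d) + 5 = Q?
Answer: 165380/206347 ≈ 0.80147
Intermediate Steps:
G(Q, d) = -5 + Q
m = -1/10 ≈ -0.10000
t = 222630 (t = 362*615 = 222630)
n(y) = 222630
(-438890 - n(m + G(-3, 2)*2))/(-825388) = (-438890 - 1*222630)/(-825388) = (-438890 - 222630)*(-1/825388) = -661520*(-1/825388) = 165380/206347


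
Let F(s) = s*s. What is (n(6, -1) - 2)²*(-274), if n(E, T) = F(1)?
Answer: -274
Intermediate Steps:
F(s) = s²
n(E, T) = 1 (n(E, T) = 1² = 1)
(n(6, -1) - 2)²*(-274) = (1 - 2)²*(-274) = (-1)²*(-274) = 1*(-274) = -274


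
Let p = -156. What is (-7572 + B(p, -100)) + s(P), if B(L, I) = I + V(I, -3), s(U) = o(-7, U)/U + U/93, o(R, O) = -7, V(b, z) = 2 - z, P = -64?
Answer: -45637429/5952 ≈ -7667.6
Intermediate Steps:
s(U) = -7/U + U/93
B(L, I) = 5 + I (B(L, I) = I + (2 - 1*(-3)) = I + (2 + 3) = I + 5 = 5 + I)
(-7572 + B(p, -100)) + s(P) = (-7572 + (5 - 100)) + (-7/(-64) + (1/93)*(-64)) = (-7572 - 95) + (-7*(-1/64) - 64/93) = -7667 + (7/64 - 64/93) = -7667 - 3445/5952 = -45637429/5952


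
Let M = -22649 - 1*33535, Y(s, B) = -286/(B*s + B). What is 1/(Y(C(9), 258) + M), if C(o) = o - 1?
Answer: -1161/65229767 ≈ -1.7799e-5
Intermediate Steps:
C(o) = -1 + o
Y(s, B) = -286/(B + B*s)
M = -56184 (M = -22649 - 33535 = -56184)
1/(Y(C(9), 258) + M) = 1/(-286/(258*(1 + (-1 + 9))) - 56184) = 1/(-286*1/258/(1 + 8) - 56184) = 1/(-286*1/258/9 - 56184) = 1/(-286*1/258*⅑ - 56184) = 1/(-143/1161 - 56184) = 1/(-65229767/1161) = -1161/65229767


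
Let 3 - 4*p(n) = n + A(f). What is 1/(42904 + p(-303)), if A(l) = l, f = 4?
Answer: 2/85959 ≈ 2.3267e-5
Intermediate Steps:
p(n) = -¼ - n/4 (p(n) = ¾ - (n + 4)/4 = ¾ - (4 + n)/4 = ¾ + (-1 - n/4) = -¼ - n/4)
1/(42904 + p(-303)) = 1/(42904 + (-¼ - ¼*(-303))) = 1/(42904 + (-¼ + 303/4)) = 1/(42904 + 151/2) = 1/(85959/2) = 2/85959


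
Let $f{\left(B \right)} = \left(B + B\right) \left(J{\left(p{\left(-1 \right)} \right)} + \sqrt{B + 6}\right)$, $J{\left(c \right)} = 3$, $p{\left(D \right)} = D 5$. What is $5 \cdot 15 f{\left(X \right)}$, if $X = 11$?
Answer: $4950 + 1650 \sqrt{17} \approx 11753.0$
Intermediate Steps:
$p{\left(D \right)} = 5 D$
$f{\left(B \right)} = 2 B \left(3 + \sqrt{6 + B}\right)$ ($f{\left(B \right)} = \left(B + B\right) \left(3 + \sqrt{B + 6}\right) = 2 B \left(3 + \sqrt{6 + B}\right)$)
$5 \cdot 15 f{\left(X \right)} = 5 \cdot 15 \cdot 2 \cdot 11 \left(3 + \sqrt{6 + 11}\right) = 75 \cdot 2 \cdot 11 \left(3 + \sqrt{17}\right) = 75 \left(66 + 22 \sqrt{17}\right) = 4950 + 1650 \sqrt{17}$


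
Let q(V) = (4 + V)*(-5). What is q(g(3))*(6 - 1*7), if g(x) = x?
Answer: 35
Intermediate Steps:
q(V) = -20 - 5*V
q(g(3))*(6 - 1*7) = (-20 - 5*3)*(6 - 1*7) = (-20 - 15)*(6 - 7) = -35*(-1) = 35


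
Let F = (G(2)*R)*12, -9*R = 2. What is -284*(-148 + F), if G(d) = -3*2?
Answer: 37488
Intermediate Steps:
R = -2/9 (R = -⅑*2 = -2/9 ≈ -0.22222)
G(d) = -6
F = 16 (F = -6*(-2/9)*12 = (4/3)*12 = 16)
-284*(-148 + F) = -284*(-148 + 16) = -284*(-132) = 37488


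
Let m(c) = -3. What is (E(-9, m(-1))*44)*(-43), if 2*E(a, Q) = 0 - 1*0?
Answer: 0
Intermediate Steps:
E(a, Q) = 0 (E(a, Q) = (0 - 1*0)/2 = (0 + 0)/2 = (1/2)*0 = 0)
(E(-9, m(-1))*44)*(-43) = (0*44)*(-43) = 0*(-43) = 0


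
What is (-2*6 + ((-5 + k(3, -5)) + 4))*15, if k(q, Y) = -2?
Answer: -225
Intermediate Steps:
(-2*6 + ((-5 + k(3, -5)) + 4))*15 = (-2*6 + ((-5 - 2) + 4))*15 = (-12 + (-7 + 4))*15 = (-12 - 3)*15 = -15*15 = -225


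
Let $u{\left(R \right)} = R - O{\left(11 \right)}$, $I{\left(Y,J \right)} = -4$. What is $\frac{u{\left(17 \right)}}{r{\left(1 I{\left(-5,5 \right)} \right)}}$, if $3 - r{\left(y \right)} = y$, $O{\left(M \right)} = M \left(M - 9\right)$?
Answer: $- \frac{5}{7} \approx -0.71429$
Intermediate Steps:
$O{\left(M \right)} = M \left(-9 + M\right)$
$u{\left(R \right)} = -22 + R$ ($u{\left(R \right)} = R - 11 \left(-9 + 11\right) = R - 11 \cdot 2 = R - 22 = -22 + R$)
$r{\left(y \right)} = 3 - y$
$\frac{u{\left(17 \right)}}{r{\left(1 I{\left(-5,5 \right)} \right)}} = \frac{-22 + 17}{3 - 1 \left(-4\right)} = - \frac{5}{3 - -4} = - \frac{5}{3 + 4} = - \frac{5}{7}$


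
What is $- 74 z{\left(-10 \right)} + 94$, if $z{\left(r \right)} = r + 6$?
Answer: $390$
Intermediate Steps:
$z{\left(r \right)} = 6 + r$
$- 74 z{\left(-10 \right)} + 94 = - 74 \left(6 - 10\right) + 94 = \left(-74\right) \left(-4\right) + 94 = 296 + 94 = 390$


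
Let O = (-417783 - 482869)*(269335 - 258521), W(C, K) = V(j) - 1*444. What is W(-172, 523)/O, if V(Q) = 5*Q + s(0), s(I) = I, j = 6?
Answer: 207/4869825364 ≈ 4.2507e-8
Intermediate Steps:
V(Q) = 5*Q (V(Q) = 5*Q + 0 = 5*Q)
W(C, K) = -414 (W(C, K) = 5*6 - 1*444 = 30 - 444 = -414)
O = -9739650728 (O = -900652*10814 = -9739650728)
W(-172, 523)/O = -414/(-9739650728) = -414*(-1/9739650728) = 207/4869825364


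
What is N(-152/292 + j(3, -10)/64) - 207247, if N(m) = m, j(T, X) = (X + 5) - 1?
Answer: -484130427/2336 ≈ -2.0725e+5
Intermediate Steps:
j(T, X) = 4 + X (j(T, X) = (5 + X) - 1 = 4 + X)
N(-152/292 + j(3, -10)/64) - 207247 = (-152/292 + (4 - 10)/64) - 207247 = (-152*1/292 - 6*1/64) - 207247 = (-38/73 - 3/32) - 207247 = -1435/2336 - 207247 = -484130427/2336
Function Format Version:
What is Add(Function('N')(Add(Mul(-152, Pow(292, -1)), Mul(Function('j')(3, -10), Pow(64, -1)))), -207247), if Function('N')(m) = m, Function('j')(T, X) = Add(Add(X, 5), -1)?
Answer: Rational(-484130427, 2336) ≈ -2.0725e+5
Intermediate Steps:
Function('j')(T, X) = Add(4, X) (Function('j')(T, X) = Add(Add(5, X), -1) = Add(4, X))
Add(Function('N')(Add(Mul(-152, Pow(292, -1)), Mul(Function('j')(3, -10), Pow(64, -1)))), -207247) = Add(Add(Mul(-152, Pow(292, -1)), Mul(Add(4, -10), Pow(64, -1))), -207247) = Add(Add(Mul(-152, Rational(1, 292)), Mul(-6, Rational(1, 64))), -207247) = Add(Add(Rational(-38, 73), Rational(-3, 32)), -207247) = Add(Rational(-1435, 2336), -207247) = Rational(-484130427, 2336)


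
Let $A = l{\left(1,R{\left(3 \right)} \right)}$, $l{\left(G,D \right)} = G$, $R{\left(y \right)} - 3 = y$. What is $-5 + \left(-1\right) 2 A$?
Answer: $-7$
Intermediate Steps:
$R{\left(y \right)} = 3 + y$
$A = 1$
$-5 + \left(-1\right) 2 A = -5 + \left(-1\right) 2 \cdot 1 = -5 - 2 = -7$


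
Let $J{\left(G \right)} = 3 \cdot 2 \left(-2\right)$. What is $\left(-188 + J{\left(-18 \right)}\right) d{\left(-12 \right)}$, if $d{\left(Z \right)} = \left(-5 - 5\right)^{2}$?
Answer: $-20000$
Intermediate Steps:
$J{\left(G \right)} = -12$ ($J{\left(G \right)} = 6 \left(-2\right) = -12$)
$d{\left(Z \right)} = 100$ ($d{\left(Z \right)} = \left(-10\right)^{2} = 100$)
$\left(-188 + J{\left(-18 \right)}\right) d{\left(-12 \right)} = \left(-188 - 12\right) 100 = \left(-200\right) 100 = -20000$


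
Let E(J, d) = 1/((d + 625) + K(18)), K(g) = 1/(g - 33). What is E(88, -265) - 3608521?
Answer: -19482404864/5399 ≈ -3.6085e+6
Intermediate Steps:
K(g) = 1/(-33 + g)
E(J, d) = 1/(9374/15 + d) (E(J, d) = 1/((d + 625) + 1/(-33 + 18)) = 1/((625 + d) + 1/(-15)) = 1/((625 + d) - 1/15) = 1/(9374/15 + d))
E(88, -265) - 3608521 = 15/(9374 + 15*(-265)) - 3608521 = 15/(9374 - 3975) - 3608521 = 15/5399 - 3608521 = -19482404864/5399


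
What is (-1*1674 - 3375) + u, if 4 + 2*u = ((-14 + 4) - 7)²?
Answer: -9813/2 ≈ -4906.5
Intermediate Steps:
u = 285/2 (u = -2 + ((-14 + 4) - 7)²/2 = -2 + (-10 - 7)²/2 = -2 + (½)*(-17)² = -2 + (½)*289 = -2 + 289/2 = 285/2 ≈ 142.50)
(-1*1674 - 3375) + u = (-1*1674 - 3375) + 285/2 = (-1674 - 3375) + 285/2 = -5049 + 285/2 = -9813/2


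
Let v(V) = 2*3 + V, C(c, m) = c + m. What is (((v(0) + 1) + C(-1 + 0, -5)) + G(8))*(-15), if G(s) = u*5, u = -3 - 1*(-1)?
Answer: 135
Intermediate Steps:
u = -2 (u = -3 + 1 = -2)
v(V) = 6 + V
G(s) = -10 (G(s) = -2*5 = -10)
(((v(0) + 1) + C(-1 + 0, -5)) + G(8))*(-15) = ((((6 + 0) + 1) + ((-1 + 0) - 5)) - 10)*(-15) = (((6 + 1) + (-1 - 5)) - 10)*(-15) = ((7 - 6) - 10)*(-15) = (1 - 10)*(-15) = -9*(-15) = 135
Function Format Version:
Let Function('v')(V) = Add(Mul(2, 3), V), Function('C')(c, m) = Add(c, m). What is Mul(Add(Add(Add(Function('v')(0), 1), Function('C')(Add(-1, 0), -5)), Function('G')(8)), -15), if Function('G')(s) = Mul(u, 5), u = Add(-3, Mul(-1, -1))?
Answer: 135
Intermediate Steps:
u = -2 (u = Add(-3, 1) = -2)
Function('v')(V) = Add(6, V)
Function('G')(s) = -10 (Function('G')(s) = Mul(-2, 5) = -10)
Mul(Add(Add(Add(Function('v')(0), 1), Function('C')(Add(-1, 0), -5)), Function('G')(8)), -15) = Mul(Add(Add(Add(Add(6, 0), 1), Add(Add(-1, 0), -5)), -10), -15) = Mul(Add(Add(Add(6, 1), Add(-1, -5)), -10), -15) = Mul(Add(Add(7, -6), -10), -15) = Mul(Add(1, -10), -15) = Mul(-9, -15) = 135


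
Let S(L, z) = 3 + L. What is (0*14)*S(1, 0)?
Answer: 0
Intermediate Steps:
(0*14)*S(1, 0) = (0*14)*(3 + 1) = 0*4 = 0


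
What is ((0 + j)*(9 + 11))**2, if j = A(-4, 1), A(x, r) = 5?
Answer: 10000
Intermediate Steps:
j = 5
((0 + j)*(9 + 11))**2 = ((0 + 5)*(9 + 11))**2 = (5*20)**2 = 100**2 = 10000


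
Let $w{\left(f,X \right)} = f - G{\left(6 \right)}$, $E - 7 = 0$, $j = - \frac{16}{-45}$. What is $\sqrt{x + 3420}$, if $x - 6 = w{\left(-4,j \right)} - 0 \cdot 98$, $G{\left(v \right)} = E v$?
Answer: $26 \sqrt{5} \approx 58.138$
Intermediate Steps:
$j = \frac{16}{45}$ ($j = \left(-16\right) \left(- \frac{1}{45}\right) = \frac{16}{45} \approx 0.35556$)
$E = 7$ ($E = 7 + 0 = 7$)
$G{\left(v \right)} = 7 v$
$w{\left(f,X \right)} = -42 + f$ ($w{\left(f,X \right)} = f - 7 \cdot 6 = f - 42 = -42 + f$)
$x = -40$ ($x = 6 - \left(46 + 0 \cdot 98\right) = 6 - 46 = -40$)
$\sqrt{x + 3420} = \sqrt{-40 + 3420} = \sqrt{3380} = 26 \sqrt{5}$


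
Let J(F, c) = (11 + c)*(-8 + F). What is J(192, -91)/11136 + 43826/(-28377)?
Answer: -2358739/822933 ≈ -2.8663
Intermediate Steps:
J(F, c) = (-8 + F)*(11 + c)
J(192, -91)/11136 + 43826/(-28377) = (-88 - 8*(-91) + 11*192 + 192*(-91))/11136 + 43826/(-28377) = (-88 + 728 + 2112 - 17472)*(1/11136) + 43826*(-1/28377) = -14720*1/11136 - 43826/28377 = -115/87 - 43826/28377 = -2358739/822933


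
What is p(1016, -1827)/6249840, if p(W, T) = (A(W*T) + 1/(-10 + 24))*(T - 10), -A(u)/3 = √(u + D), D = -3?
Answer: -1837/87497760 + 1837*I*√1856235/2083280 ≈ -2.0995e-5 + 1.2014*I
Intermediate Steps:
A(u) = -3*√(-3 + u) (A(u) = -3*√(u - 3) = -3*√(-3 + u))
p(W, T) = (-10 + T)*(1/14 - 3*√(-3 + T*W)) (p(W, T) = (-3*√(-3 + W*T) + 1/(-10 + 24))*(T - 10) = (-3*√(-3 + T*W) + 1/14)*(-10 + T) = (1/14 - 3*√(-3 + T*W))*(-10 + T) = (-10 + T)*(1/14 - 3*√(-3 + T*W)))
p(1016, -1827)/6249840 = (-5/7 + 30*√(-3 - 1827*1016) + (1/14)*(-1827) - 3*(-1827)*√(-3 - 1827*1016))/6249840 = (-5/7 + 30*√(-3 - 1856232) - 261/2 - 3*(-1827)*√(-3 - 1856232))*(1/6249840) = (-5/7 + 30*√(-1856235) - 261/2 - 3*(-1827)*√(-1856235))*(1/6249840) = (-5/7 + 30*(I*√1856235) - 261/2 - 3*(-1827)*I*√1856235)*(1/6249840) = (-5/7 + 30*I*√1856235 - 261/2 + 5481*I*√1856235)*(1/6249840) = (-1837/14 + 5511*I*√1856235)*(1/6249840) = -1837/87497760 + 1837*I*√1856235/2083280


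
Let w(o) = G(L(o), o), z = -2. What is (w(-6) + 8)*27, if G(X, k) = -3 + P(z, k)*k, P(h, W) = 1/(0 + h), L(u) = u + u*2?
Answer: 216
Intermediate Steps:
L(u) = 3*u (L(u) = u + 2*u = 3*u)
P(h, W) = 1/h
G(X, k) = -3 - k/2 (G(X, k) = -3 + k/(-2) = -3 - k/2)
w(o) = -3 - o/2
(w(-6) + 8)*27 = ((-3 - ½*(-6)) + 8)*27 = ((-3 + 3) + 8)*27 = (0 + 8)*27 = 8*27 = 216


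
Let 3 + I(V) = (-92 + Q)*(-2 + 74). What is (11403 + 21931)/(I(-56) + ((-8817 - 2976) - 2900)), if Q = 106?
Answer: -16667/6844 ≈ -2.4353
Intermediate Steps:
I(V) = 1005 (I(V) = -3 + (-92 + 106)*(-2 + 74) = -3 + 14*72 = -3 + 1008 = 1005)
(11403 + 21931)/(I(-56) + ((-8817 - 2976) - 2900)) = (11403 + 21931)/(1005 + ((-8817 - 2976) - 2900)) = 33334/(1005 + (-11793 - 2900)) = 33334/(1005 - 14693) = 33334/(-13688) = 33334*(-1/13688) = -16667/6844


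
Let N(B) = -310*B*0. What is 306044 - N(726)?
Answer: 306044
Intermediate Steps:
N(B) = 0
306044 - N(726) = 306044 - 1*0 = 306044 + 0 = 306044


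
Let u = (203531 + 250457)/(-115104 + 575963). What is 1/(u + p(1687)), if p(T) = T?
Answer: 460859/777923121 ≈ 0.00059242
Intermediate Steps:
u = 453988/460859 ≈ 0.98509
1/(u + p(1687)) = 1/(453988/460859 + 1687) = 1/(777923121/460859) = 460859/777923121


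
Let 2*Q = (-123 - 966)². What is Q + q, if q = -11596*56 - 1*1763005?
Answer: -3638841/2 ≈ -1.8194e+6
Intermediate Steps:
q = -2412381 (q = -649376 - 1763005 = -2412381)
Q = 1185921/2 (Q = (-123 - 966)²/2 = (½)*(-1089)² = (½)*1185921 = 1185921/2 ≈ 5.9296e+5)
Q + q = 1185921/2 - 2412381 = -3638841/2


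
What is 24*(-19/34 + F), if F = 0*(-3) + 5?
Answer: 1812/17 ≈ 106.59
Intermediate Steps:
F = 5 (F = 0 + 5 = 5)
24*(-19/34 + F) = 24*(-19/34 + 5) = 24*(151/34) = 1812/17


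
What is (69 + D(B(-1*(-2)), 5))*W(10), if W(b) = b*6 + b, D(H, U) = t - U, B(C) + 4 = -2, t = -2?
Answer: 4340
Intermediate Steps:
B(C) = -6 (B(C) = -4 - 2 = -6)
D(H, U) = -2 - U
W(b) = 7*b (W(b) = 6*b + b = 7*b)
(69 + D(B(-1*(-2)), 5))*W(10) = (69 + (-2 - 1*5))*(7*10) = (69 + (-2 - 5))*70 = (69 - 7)*70 = 62*70 = 4340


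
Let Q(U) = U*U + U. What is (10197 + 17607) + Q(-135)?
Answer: 45894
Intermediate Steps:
Q(U) = U + U**2 (Q(U) = U**2 + U = U + U**2)
(10197 + 17607) + Q(-135) = (10197 + 17607) - 135*(1 - 135) = 27804 - 135*(-134) = 27804 + 18090 = 45894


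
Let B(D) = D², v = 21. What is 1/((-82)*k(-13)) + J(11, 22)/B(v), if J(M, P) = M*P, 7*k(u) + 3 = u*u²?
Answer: 43659887/79556400 ≈ 0.54879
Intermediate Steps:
k(u) = -3/7 + u³/7 (k(u) = -3/7 + (u*u²)/7 = -3/7 + u³/7)
1/((-82)*k(-13)) + J(11, 22)/B(v) = 1/((-82)*(-3/7 + (⅐)*(-13)³)) + (11*22)/(21²) = -1/(82*(-3/7 + (⅐)*(-2197))) + 242/441 = -1/(82*(-3/7 - 2197/7)) + 242*(1/441) = -1/(82*(-2200/7)) + 242/441 = -1/82*(-7/2200) + 242/441 = 7/180400 + 242/441 = 43659887/79556400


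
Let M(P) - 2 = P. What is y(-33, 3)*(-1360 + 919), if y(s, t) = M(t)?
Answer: -2205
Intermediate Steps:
M(P) = 2 + P
y(s, t) = 2 + t
y(-33, 3)*(-1360 + 919) = (2 + 3)*(-1360 + 919) = 5*(-441) = -2205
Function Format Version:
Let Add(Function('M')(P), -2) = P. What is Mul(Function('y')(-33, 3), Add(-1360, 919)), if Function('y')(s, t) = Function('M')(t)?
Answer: -2205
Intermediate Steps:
Function('M')(P) = Add(2, P)
Function('y')(s, t) = Add(2, t)
Mul(Function('y')(-33, 3), Add(-1360, 919)) = Mul(Add(2, 3), Add(-1360, 919)) = Mul(5, -441) = -2205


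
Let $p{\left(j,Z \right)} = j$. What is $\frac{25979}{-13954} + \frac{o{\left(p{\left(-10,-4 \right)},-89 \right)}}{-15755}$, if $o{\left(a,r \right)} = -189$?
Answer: $- \frac{406661839}{219845270} \approx -1.8498$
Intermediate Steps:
$\frac{25979}{-13954} + \frac{o{\left(p{\left(-10,-4 \right)},-89 \right)}}{-15755} = \frac{25979}{-13954} - \frac{189}{-15755} = 25979 \left(- \frac{1}{13954}\right) - - \frac{189}{15755} = - \frac{25979}{13954} + \frac{189}{15755} = - \frac{406661839}{219845270}$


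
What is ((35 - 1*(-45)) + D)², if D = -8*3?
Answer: 3136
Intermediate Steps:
D = -24
((35 - 1*(-45)) + D)² = ((35 - 1*(-45)) - 24)² = ((35 + 45) - 24)² = (80 - 24)² = 56² = 3136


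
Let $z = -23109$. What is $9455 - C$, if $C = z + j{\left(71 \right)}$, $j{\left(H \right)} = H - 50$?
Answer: $32543$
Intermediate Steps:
$j{\left(H \right)} = -50 + H$ ($j{\left(H \right)} = H - 50 = -50 + H$)
$C = -23088$ ($C = -23109 + \left(-50 + 71\right) = -23109 + 21 = -23088$)
$9455 - C = 9455 - -23088 = 9455 + 23088 = 32543$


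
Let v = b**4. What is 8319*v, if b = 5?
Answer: 5199375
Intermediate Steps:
v = 625 (v = 5**4 = 625)
8319*v = 8319*625 = 5199375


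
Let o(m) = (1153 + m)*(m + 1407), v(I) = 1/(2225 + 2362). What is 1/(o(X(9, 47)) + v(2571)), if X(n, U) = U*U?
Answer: 4587/55764122305 ≈ 8.2257e-8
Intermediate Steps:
v(I) = 1/4587
X(n, U) = U²
o(m) = (1153 + m)*(1407 + m)
1/(o(X(9, 47)) + v(2571)) = 1/((1622271 + (47²)² + 2560*47²) + 1/4587) = 1/((1622271 + 2209² + 2560*2209) + 1/4587) = 1/((1622271 + 4879681 + 5655040) + 1/4587) = 1/(12156992 + 1/4587) = 1/(55764122305/4587) = 4587/55764122305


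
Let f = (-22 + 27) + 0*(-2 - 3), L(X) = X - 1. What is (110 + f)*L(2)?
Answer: 115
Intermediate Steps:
L(X) = -1 + X
f = 5 (f = 5 + 0*(-5) = 5 + 0 = 5)
(110 + f)*L(2) = (110 + 5)*(-1 + 2) = 115*1 = 115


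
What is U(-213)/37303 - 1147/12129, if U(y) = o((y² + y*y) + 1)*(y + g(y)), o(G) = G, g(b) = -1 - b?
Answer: -15662464/6197919 ≈ -2.5271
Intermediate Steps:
U(y) = -1 - 2*y² (U(y) = ((y² + y*y) + 1)*(y + (-1 - y)) = ((y² + y²) + 1)*(-1) = (2*y² + 1)*(-1) = (1 + 2*y²)*(-1) = -1 - 2*y²)
U(-213)/37303 - 1147/12129 = (-1 - 2*(-213)²)/37303 - 1147/12129 = (-1 - 2*45369)*(1/37303) - 1147*1/12129 = (-1 - 90738)*(1/37303) - 1147/12129 = -90739*1/37303 - 1147/12129 = -1243/511 - 1147/12129 = -15662464/6197919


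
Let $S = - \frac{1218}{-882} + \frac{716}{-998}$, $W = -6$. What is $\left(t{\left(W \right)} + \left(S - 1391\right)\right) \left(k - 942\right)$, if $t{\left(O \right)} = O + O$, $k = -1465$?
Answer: $\frac{35371067188}{10479} \approx 3.3754 \cdot 10^{6}$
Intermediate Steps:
$S = \frac{6953}{10479}$ ($S = \left(-1218\right) \left(- \frac{1}{882}\right) + 716 \left(- \frac{1}{998}\right) = \frac{29}{21} - \frac{358}{499} = \frac{6953}{10479} \approx 0.66352$)
$t{\left(O \right)} = 2 O$
$\left(t{\left(W \right)} + \left(S - 1391\right)\right) \left(k - 942\right) = \left(2 \left(-6\right) + \left(\frac{6953}{10479} - 1391\right)\right) \left(-1465 - 942\right) = \left(-12 - \frac{14569336}{10479}\right) \left(-2407\right) = \left(- \frac{14695084}{10479}\right) \left(-2407\right) = \frac{35371067188}{10479}$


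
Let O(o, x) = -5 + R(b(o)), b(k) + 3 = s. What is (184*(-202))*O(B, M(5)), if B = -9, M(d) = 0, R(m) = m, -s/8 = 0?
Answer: 297344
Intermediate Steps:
s = 0 (s = -8*0 = 0)
b(k) = -3 (b(k) = -3 + 0 = -3)
O(o, x) = -8 (O(o, x) = -5 - 3 = -8)
(184*(-202))*O(B, M(5)) = (184*(-202))*(-8) = -37168*(-8) = 297344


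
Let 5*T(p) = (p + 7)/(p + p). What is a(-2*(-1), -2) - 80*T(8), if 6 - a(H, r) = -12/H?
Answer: -3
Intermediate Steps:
T(p) = (7 + p)/(10*p) (T(p) = ((p + 7)/(p + p))/5 = ((7 + p)/((2*p)))/5 = ((7 + p)*(1/(2*p)))/5 = ((7 + p)/(2*p))/5 = (7 + p)/(10*p))
a(H, r) = 6 + 12/H (a(H, r) = 6 - (-12)/H = 6 + 12/H)
a(-2*(-1), -2) - 80*T(8) = (6 + 12/((-2*(-1)))) - 8*(7 + 8)/8 = (6 + 12/2) - 8*15/8 = (6 + 12*(½)) - 80*3/16 = (6 + 6) - 15 = 12 - 15 = -3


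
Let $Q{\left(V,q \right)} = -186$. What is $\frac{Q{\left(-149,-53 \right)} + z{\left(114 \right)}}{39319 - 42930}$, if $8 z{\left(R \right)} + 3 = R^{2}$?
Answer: $- \frac{11505}{28888} \approx -0.39826$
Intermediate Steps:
$z{\left(R \right)} = - \frac{3}{8} + \frac{R^{2}}{8}$
$\frac{Q{\left(-149,-53 \right)} + z{\left(114 \right)}}{39319 - 42930} = \frac{-186 - \left(\frac{3}{8} - \frac{114^{2}}{8}\right)}{39319 - 42930} = \frac{-186 + \left(- \frac{3}{8} + \frac{1}{8} \cdot 12996\right)}{-3611} = \left(-186 + \left(- \frac{3}{8} + \frac{3249}{2}\right)\right) \left(- \frac{1}{3611}\right) = \left(-186 + \frac{12993}{8}\right) \left(- \frac{1}{3611}\right) = \frac{11505}{8} \left(- \frac{1}{3611}\right) = - \frac{11505}{28888}$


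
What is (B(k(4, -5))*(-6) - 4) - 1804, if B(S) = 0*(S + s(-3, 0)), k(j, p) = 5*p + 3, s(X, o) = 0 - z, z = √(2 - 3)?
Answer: -1808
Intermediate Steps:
z = I (z = √(-1) = I ≈ 1.0*I)
s(X, o) = -I (s(X, o) = 0 - I = -I)
k(j, p) = 3 + 5*p
B(S) = 0 (B(S) = 0*(S - I) = 0)
(B(k(4, -5))*(-6) - 4) - 1804 = (0*(-6) - 4) - 1804 = (0 - 4) - 1804 = -4 - 1804 = -1808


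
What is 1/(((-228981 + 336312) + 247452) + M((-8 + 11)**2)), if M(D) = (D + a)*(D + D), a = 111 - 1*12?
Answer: 1/356727 ≈ 2.8033e-6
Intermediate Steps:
a = 99 (a = 111 - 12 = 99)
M(D) = 2*D*(99 + D) (M(D) = (D + 99)*(D + D) = (99 + D)*(2*D) = 2*D*(99 + D))
1/(((-228981 + 336312) + 247452) + M((-8 + 11)**2)) = 1/(((-228981 + 336312) + 247452) + 2*(-8 + 11)**2*(99 + (-8 + 11)**2)) = 1/((107331 + 247452) + 2*3**2*(99 + 3**2)) = 1/(354783 + 2*9*(99 + 9)) = 1/(354783 + 2*9*108) = 1/(354783 + 1944) = 1/356727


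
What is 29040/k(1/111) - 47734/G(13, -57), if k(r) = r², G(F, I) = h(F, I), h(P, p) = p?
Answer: 20394752614/57 ≈ 3.5780e+8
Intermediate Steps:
G(F, I) = I
29040/k(1/111) - 47734/G(13, -57) = 29040/((1/111)²) - 47734/(-57) = 29040/((1/111)²) - 47734*(-1/57) = 29040/(1/12321) + 47734/57 = 29040*12321 + 47734/57 = 357801840 + 47734/57 = 20394752614/57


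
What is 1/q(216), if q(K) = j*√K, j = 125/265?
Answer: 53*√6/900 ≈ 0.14425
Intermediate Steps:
j = 25/53 (j = 125*(1/265) = 25/53 ≈ 0.47170)
q(K) = 25*√K/53
1/q(216) = 1/(25*√216/53) = 1/(25*(6*√6)/53) = 1/(150*√6/53) = 53*√6/900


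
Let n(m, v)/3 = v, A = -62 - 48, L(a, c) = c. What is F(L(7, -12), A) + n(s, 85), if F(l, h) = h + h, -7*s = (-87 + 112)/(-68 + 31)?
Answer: 35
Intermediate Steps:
A = -110
s = 25/259 (s = -(-87 + 112)/(7*(-68 + 31)) = -25/(7*(-37)) = -25*(-1)/(7*37) = -⅐*(-25/37) = 25/259 ≈ 0.096525)
n(m, v) = 3*v
F(l, h) = 2*h
F(L(7, -12), A) + n(s, 85) = 2*(-110) + 3*85 = -220 + 255 = 35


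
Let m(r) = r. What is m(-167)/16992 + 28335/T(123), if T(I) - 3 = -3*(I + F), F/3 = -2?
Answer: -40127203/492768 ≈ -81.432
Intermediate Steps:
F = -6 (F = 3*(-2) = -6)
T(I) = 21 - 3*I (T(I) = 3 - 3*(I - 6) = 3 - 3*(-6 + I) = 3 + (18 - 3*I) = 21 - 3*I)
m(-167)/16992 + 28335/T(123) = -167/16992 + 28335/(21 - 3*123) = -167*1/16992 + 28335/(21 - 369) = -167/16992 + 28335/(-348) = -167/16992 + 28335*(-1/348) = -167/16992 - 9445/116 = -40127203/492768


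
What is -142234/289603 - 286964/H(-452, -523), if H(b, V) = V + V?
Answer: 41478429264/151462369 ≈ 273.85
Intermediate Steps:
H(b, V) = 2*V
-142234/289603 - 286964/H(-452, -523) = -142234/289603 - 286964/(2*(-523)) = -142234*1/289603 - 286964/(-1046) = -142234/289603 - 286964*(-1/1046) = -142234/289603 + 143482/523 = 41478429264/151462369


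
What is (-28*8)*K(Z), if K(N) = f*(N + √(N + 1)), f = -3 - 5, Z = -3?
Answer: -5376 + 1792*I*√2 ≈ -5376.0 + 2534.3*I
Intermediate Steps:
f = -8
K(N) = -8*N - 8*√(1 + N) (K(N) = -8*(N + √(N + 1)) = -8*(N + √(1 + N)) = -8*N - 8*√(1 + N))
(-28*8)*K(Z) = (-28*8)*(-8*(-3) - 8*√(1 - 3)) = -224*(24 - 8*I*√2) = -5376 + 1792*I*√2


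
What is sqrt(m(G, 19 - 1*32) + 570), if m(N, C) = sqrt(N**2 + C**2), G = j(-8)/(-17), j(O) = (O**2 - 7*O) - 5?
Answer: sqrt(164730 + 17*sqrt(62066))/17 ≈ 24.180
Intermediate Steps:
j(O) = -5 + O**2 - 7*O
G = -115/17 (G = (-5 + (-8)**2 - 7*(-8))/(-17) = (-5 + 64 + 56)*(-1/17) = 115*(-1/17) = -115/17 ≈ -6.7647)
m(N, C) = sqrt(C**2 + N**2)
sqrt(m(G, 19 - 1*32) + 570) = sqrt(sqrt((19 - 1*32)**2 + (-115/17)**2) + 570) = sqrt(sqrt((19 - 32)**2 + 13225/289) + 570) = sqrt(sqrt((-13)**2 + 13225/289) + 570) = sqrt(sqrt(169 + 13225/289) + 570) = sqrt(sqrt(62066/289) + 570) = sqrt(sqrt(62066)/17 + 570) = sqrt(570 + sqrt(62066)/17)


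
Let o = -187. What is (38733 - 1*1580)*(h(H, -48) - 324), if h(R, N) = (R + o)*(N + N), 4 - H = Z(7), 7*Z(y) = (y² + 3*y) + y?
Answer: 679899900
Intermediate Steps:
Z(y) = y²/7 + 4*y/7 (Z(y) = ((y² + 3*y) + y)/7 = (y² + 4*y)/7 = y²/7 + 4*y/7)
H = -7 (H = 4 - 7*(4 + 7)/7 = 4 - 7*11/7 = 4 - 1*11 = 4 - 11 = -7)
h(R, N) = 2*N*(-187 + R) (h(R, N) = (R - 187)*(N + N) = (-187 + R)*(2*N) = 2*N*(-187 + R))
(38733 - 1*1580)*(h(H, -48) - 324) = (38733 - 1*1580)*(2*(-48)*(-187 - 7) - 324) = (38733 - 1580)*(2*(-48)*(-194) - 324) = 37153*(18624 - 324) = 37153*18300 = 679899900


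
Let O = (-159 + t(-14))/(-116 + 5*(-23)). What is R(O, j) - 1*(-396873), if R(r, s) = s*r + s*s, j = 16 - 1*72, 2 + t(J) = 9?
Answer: 13199081/33 ≈ 3.9997e+5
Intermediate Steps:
t(J) = 7 (t(J) = -2 + 9 = 7)
j = -56 (j = 16 - 72 = -56)
O = 152/231 (O = (-159 + 7)/(-116 + 5*(-23)) = -152/(-116 - 115) = -152/(-231) = -152*(-1/231) = 152/231 ≈ 0.65801)
R(r, s) = s² + r*s (R(r, s) = r*s + s² = s² + r*s)
R(O, j) - 1*(-396873) = -56*(152/231 - 56) - 1*(-396873) = -56*(-12784/231) + 396873 = 102272/33 + 396873 = 13199081/33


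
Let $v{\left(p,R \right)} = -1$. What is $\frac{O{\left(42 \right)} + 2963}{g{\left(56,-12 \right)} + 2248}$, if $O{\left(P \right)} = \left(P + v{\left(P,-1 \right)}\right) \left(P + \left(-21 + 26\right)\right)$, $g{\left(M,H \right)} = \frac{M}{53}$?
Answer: $\frac{25917}{11920} \approx 2.1742$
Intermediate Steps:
$g{\left(M,H \right)} = \frac{M}{53}$ ($g{\left(M,H \right)} = M \frac{1}{53} = \frac{M}{53}$)
$O{\left(P \right)} = \left(-1 + P\right) \left(5 + P\right)$ ($O{\left(P \right)} = \left(P - 1\right) \left(P + \left(-21 + 26\right)\right) = \left(-1 + P\right) \left(P + 5\right) = \left(-1 + P\right) \left(5 + P\right)$)
$\frac{O{\left(42 \right)} + 2963}{g{\left(56,-12 \right)} + 2248} = \frac{\left(-5 + 42^{2} + 4 \cdot 42\right) + 2963}{\frac{1}{53} \cdot 56 + 2248} = \frac{\left(-5 + 1764 + 168\right) + 2963}{\frac{56}{53} + 2248} = \frac{1927 + 2963}{\frac{119200}{53}} = 4890 \cdot \frac{53}{119200} = \frac{25917}{11920}$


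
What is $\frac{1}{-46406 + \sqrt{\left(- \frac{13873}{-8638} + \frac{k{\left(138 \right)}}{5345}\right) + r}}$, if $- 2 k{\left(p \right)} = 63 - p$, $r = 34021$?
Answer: $- \frac{107128506233}{4971326918859227} - \frac{\sqrt{725252917362380162}}{9942653837718454} \approx -2.1635 \cdot 10^{-5}$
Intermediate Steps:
$k{\left(p \right)} = - \frac{63}{2} + \frac{p}{2}$ ($k{\left(p \right)} = - \frac{63 - p}{2} = - \frac{63}{2} + \frac{p}{2}$)
$\frac{1}{-46406 + \sqrt{\left(- \frac{13873}{-8638} + \frac{k{\left(138 \right)}}{5345}\right) + r}} = \frac{1}{-46406 + \sqrt{\left(- \frac{13873}{-8638} + \frac{- \frac{63}{2} + \frac{1}{2} \cdot 138}{5345}\right) + 34021}} = \frac{1}{-46406 + \sqrt{\left(\left(-13873\right) \left(- \frac{1}{8638}\right) + \left(- \frac{63}{2} + 69\right) \frac{1}{5345}\right) + 34021}} = \frac{1}{-46406 + \sqrt{\left(\frac{13873}{8638} + \frac{75}{2} \cdot \frac{1}{5345}\right) + 34021}} = \frac{1}{-46406 + \sqrt{\left(\frac{13873}{8638} + \frac{15}{2138}\right) + 34021}} = \frac{1}{-46406 + \sqrt{\frac{7447511}{4617011} + 34021}} = \frac{1}{-46406 + \sqrt{\frac{157082778742}{4617011}}} = \frac{1}{-46406 + \frac{\sqrt{725252917362380162}}{4617011}}$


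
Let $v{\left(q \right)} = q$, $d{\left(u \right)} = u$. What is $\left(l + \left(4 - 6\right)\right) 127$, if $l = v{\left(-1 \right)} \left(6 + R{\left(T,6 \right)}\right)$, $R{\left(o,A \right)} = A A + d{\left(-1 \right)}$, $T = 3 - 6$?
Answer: $-5461$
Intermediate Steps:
$T = -3$ ($T = 3 - 6 = -3$)
$R{\left(o,A \right)} = -1 + A^{2}$ ($R{\left(o,A \right)} = A A - 1 = A^{2} - 1 = -1 + A^{2}$)
$l = -41$ ($l = - (6 - \left(1 - 6^{2}\right)) = - (6 + \left(-1 + 36\right)) = - (6 + 35) = \left(-1\right) 41 = -41$)
$\left(l + \left(4 - 6\right)\right) 127 = \left(-41 + \left(4 - 6\right)\right) 127 = \left(-41 - 2\right) 127 = \left(-43\right) 127 = -5461$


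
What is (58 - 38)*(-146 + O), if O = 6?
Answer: -2800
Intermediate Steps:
(58 - 38)*(-146 + O) = (58 - 38)*(-146 + 6) = 20*(-140) = -2800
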